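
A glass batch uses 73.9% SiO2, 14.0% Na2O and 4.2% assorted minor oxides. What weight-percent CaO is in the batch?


Pieces sum to 100%:
  CaO = 100 - (SiO2 + Na2O + others)
  CaO = 100 - (73.9 + 14.0 + 4.2) = 7.9%

7.9%


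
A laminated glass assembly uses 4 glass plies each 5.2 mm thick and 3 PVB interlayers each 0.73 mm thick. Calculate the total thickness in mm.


Total thickness = glass contribution + PVB contribution
  Glass: 4 * 5.2 = 20.8 mm
  PVB: 3 * 0.73 = 2.19 mm
  Total = 20.8 + 2.19 = 22.99 mm

22.99 mm


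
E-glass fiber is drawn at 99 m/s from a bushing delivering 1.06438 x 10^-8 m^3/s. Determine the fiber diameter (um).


Cross-sectional area from continuity:
  A = Q / v = 1.06438 x 10^-8 / 99 = 1.075131 x 10^-10 m^2
Diameter from circular cross-section:
  d = sqrt(4A / pi) * 10^6 (m -> um)
  d = sqrt(4 * 1.075131 x 10^-10 / pi) * 10^6 = 11.7 um

11.7 um


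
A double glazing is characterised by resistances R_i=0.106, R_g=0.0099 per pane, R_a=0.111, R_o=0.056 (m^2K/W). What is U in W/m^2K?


Total thermal resistance (series):
  R_total = R_in + R_glass + R_air + R_glass + R_out
  R_total = 0.106 + 0.0099 + 0.111 + 0.0099 + 0.056 = 0.2928 m^2K/W
U-value = 1 / R_total = 1 / 0.2928 = 3.415 W/m^2K

3.415 W/m^2K


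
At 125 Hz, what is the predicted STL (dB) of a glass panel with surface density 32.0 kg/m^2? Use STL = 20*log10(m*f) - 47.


Mass law: STL = 20 * log10(m * f) - 47
  m * f = 32.0 * 125 = 4000
  log10(4000) = 3.60206
  STL = 20 * 3.60206 - 47 = 72.0412 - 47 = 25.0 dB

25.0 dB


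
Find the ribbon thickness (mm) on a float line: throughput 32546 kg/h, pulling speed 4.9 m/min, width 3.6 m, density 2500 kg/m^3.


Ribbon cross-section from mass balance:
  Volume rate = throughput / density = 32546 / 2500 = 13.0184 m^3/h
  thickness = volume rate / (speed * 60 * width), i.e.
  thickness = throughput / (60 * speed * width * density) * 1000
  thickness = 32546 / (60 * 4.9 * 3.6 * 2500) * 1000 = 12.3 mm

12.3 mm


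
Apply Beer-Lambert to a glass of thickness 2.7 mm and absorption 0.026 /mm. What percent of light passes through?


Beer-Lambert law: T = exp(-alpha * thickness)
  exponent = -0.026 * 2.7 = -0.0702
  T = exp(-0.0702) = 0.9322
  Percentage = 0.9322 * 100 = 93.22%

93.22%


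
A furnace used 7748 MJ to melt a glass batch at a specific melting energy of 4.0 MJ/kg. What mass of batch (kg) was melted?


Rearrange E = m * s for m:
  m = E / s
  m = 7748 / 4.0 = 1937.0 kg

1937.0 kg


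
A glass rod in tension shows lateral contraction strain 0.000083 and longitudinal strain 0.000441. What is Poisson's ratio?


Poisson's ratio: nu = lateral strain / axial strain
  nu = 0.000083 / 0.000441 = 0.1882

0.1882


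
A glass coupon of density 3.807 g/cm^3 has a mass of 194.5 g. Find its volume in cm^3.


Rearrange rho = m / V:
  V = m / rho
  V = 194.5 / 3.807 = 51.09 cm^3

51.09 cm^3


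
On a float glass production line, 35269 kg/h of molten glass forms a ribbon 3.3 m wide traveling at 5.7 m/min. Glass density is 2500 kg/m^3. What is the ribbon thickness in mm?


Ribbon cross-section from mass balance:
  Volume rate = throughput / density = 35269 / 2500 = 14.1076 m^3/h
  thickness = volume rate / (speed * 60 * width), i.e.
  thickness = throughput / (60 * speed * width * density) * 1000
  thickness = 35269 / (60 * 5.7 * 3.3 * 2500) * 1000 = 12.5 mm

12.5 mm


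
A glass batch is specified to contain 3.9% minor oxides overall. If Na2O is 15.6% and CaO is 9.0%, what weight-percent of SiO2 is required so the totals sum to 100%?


Known pieces sum to 100%:
  SiO2 = 100 - (others + Na2O + CaO)
  SiO2 = 100 - (3.9 + 15.6 + 9.0) = 71.5%

71.5%


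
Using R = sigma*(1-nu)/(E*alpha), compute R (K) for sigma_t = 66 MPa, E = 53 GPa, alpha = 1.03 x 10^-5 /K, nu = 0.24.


Thermal shock resistance: R = sigma * (1 - nu) / (E * alpha)
  Numerator = 66 * (1 - 0.24) = 50.16
  Denominator = 53 * 1000 * (1.03 x 10^-5) = 0.5459
  R = 50.16 / 0.5459 = 91.9 K

91.9 K


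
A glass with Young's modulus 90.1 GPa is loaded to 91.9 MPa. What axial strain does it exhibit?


Rearrange E = sigma / epsilon:
  epsilon = sigma / E
  E (MPa) = 90.1 * 1000 = 90100
  epsilon = 91.9 / 90100 = 0.00102

0.00102


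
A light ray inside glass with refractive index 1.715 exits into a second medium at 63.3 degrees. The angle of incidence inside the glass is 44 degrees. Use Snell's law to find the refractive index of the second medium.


Apply Snell's law: n1 * sin(theta1) = n2 * sin(theta2)
  n2 = n1 * sin(theta1) / sin(theta2)
  sin(44) = 0.694658
  sin(63.3) = 0.893371
  n2 = 1.715 * 0.694658 / 0.893371 = 1.3335

1.3335


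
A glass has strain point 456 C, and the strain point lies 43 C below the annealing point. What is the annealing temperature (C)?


T_anneal = T_strain + gap:
  T_anneal = 456 + 43 = 499 C

499 C


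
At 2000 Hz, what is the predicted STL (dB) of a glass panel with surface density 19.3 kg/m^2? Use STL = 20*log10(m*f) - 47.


Mass law: STL = 20 * log10(m * f) - 47
  m * f = 19.3 * 2000 = 38600
  log10(38600) = 4.58659
  STL = 20 * 4.58659 - 47 = 91.7318 - 47 = 44.7 dB

44.7 dB


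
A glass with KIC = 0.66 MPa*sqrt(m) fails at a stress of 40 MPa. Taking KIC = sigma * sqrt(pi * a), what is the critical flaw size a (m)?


Rearrange KIC = sigma * sqrt(pi * a):
  sqrt(pi * a) = KIC / sigma
  sqrt(pi * a) = 0.66 / 40 = 0.0165
  a = (KIC / sigma)^2 / pi
  a = 0.0165^2 / pi = 0.0000867 m

0.0000867 m


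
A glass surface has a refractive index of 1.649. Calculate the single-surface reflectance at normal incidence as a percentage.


Fresnel reflectance at normal incidence:
  R = ((n - 1)/(n + 1))^2
  (n - 1)/(n + 1) = (1.649 - 1)/(1.649 + 1) = 0.244998
  R = 0.244998^2 = 0.060024
  R(%) = 0.060024 * 100 = 6.002%

6.002%


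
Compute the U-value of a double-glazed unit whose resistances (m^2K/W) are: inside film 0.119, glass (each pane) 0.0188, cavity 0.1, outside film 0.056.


Total thermal resistance (series):
  R_total = R_in + R_glass + R_air + R_glass + R_out
  R_total = 0.119 + 0.0188 + 0.1 + 0.0188 + 0.056 = 0.3126 m^2K/W
U-value = 1 / R_total = 1 / 0.3126 = 3.199 W/m^2K

3.199 W/m^2K


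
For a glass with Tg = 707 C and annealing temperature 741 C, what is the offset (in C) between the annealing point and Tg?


Offset = T_anneal - Tg:
  offset = 741 - 707 = 34 C

34 C


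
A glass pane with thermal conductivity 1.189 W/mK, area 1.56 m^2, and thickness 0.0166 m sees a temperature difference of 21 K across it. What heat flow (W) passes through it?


Fourier's law: Q = k * A * dT / t
  Q = 1.189 * 1.56 * 21 / 0.0166
  Q = 38.95164 / 0.0166 = 2346.5 W

2346.5 W


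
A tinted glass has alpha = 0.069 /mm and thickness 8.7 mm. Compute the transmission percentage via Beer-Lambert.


Beer-Lambert law: T = exp(-alpha * thickness)
  exponent = -0.069 * 8.7 = -0.6003
  T = exp(-0.6003) = 0.5486
  Percentage = 0.5486 * 100 = 54.86%

54.86%


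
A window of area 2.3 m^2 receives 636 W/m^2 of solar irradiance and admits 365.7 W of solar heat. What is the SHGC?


Rearrange Q = Area * SHGC * Irradiance:
  SHGC = Q / (Area * Irradiance)
  SHGC = 365.7 / (2.3 * 636) = 0.25

0.25


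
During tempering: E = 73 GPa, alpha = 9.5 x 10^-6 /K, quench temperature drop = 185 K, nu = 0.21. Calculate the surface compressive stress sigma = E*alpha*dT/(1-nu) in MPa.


Tempering stress: sigma = E * alpha * dT / (1 - nu)
  E (MPa) = 73 * 1000 = 73000
  Numerator = 73000 * (9.5 x 10^-6) * 185 = 128.2975
  Denominator = 1 - 0.21 = 0.79
  sigma = 128.2975 / 0.79 = 162.4 MPa

162.4 MPa


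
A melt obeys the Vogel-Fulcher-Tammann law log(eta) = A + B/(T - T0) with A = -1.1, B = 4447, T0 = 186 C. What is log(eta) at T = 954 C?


VFT equation: log(eta) = A + B / (T - T0)
  T - T0 = 954 - 186 = 768
  B / (T - T0) = 4447 / 768 = 5.79
  log(eta) = -1.1 + 5.79 = 4.69

4.69


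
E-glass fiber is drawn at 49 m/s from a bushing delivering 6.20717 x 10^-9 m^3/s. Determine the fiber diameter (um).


Cross-sectional area from continuity:
  A = Q / v = 6.20717 x 10^-9 / 49 = 1.266769 x 10^-10 m^2
Diameter from circular cross-section:
  d = sqrt(4A / pi) * 10^6 (m -> um)
  d = sqrt(4 * 1.266769 x 10^-10 / pi) * 10^6 = 12.7 um

12.7 um


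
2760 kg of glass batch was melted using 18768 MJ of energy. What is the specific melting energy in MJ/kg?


Rearrange E = m * s for s:
  s = E / m
  s = 18768 / 2760 = 6.8 MJ/kg

6.8 MJ/kg


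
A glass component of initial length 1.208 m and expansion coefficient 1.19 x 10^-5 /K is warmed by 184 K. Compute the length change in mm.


Thermal expansion formula: dL = alpha * L0 * dT
  dL = (1.19 x 10^-5) * 1.208 * 184 = 0.00264504 m
Convert to mm: 0.00264504 * 1000 = 2.645 mm

2.645 mm


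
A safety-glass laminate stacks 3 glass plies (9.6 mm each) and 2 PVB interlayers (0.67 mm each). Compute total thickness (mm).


Total thickness = glass contribution + PVB contribution
  Glass: 3 * 9.6 = 28.8 mm
  PVB: 2 * 0.67 = 1.34 mm
  Total = 28.8 + 1.34 = 30.14 mm

30.14 mm


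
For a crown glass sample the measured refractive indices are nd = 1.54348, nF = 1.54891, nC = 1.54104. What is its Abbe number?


Abbe number formula: Vd = (nd - 1) / (nF - nC)
  nd - 1 = 1.54348 - 1 = 0.54348
  nF - nC = 1.54891 - 1.54104 = 0.00787
  Vd = 0.54348 / 0.00787 = 69.06

69.06


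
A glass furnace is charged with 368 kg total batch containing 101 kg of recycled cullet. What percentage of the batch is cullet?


Cullet ratio = (cullet mass / total batch mass) * 100
  Ratio = 101 / 368 * 100 = 27.45%

27.45%


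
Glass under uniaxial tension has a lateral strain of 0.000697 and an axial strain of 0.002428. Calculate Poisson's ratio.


Poisson's ratio: nu = lateral strain / axial strain
  nu = 0.000697 / 0.002428 = 0.2871

0.2871


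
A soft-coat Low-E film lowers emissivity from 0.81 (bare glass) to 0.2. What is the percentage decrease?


Percentage reduction = (1 - coated/uncoated) * 100
  Ratio = 0.2 / 0.81 = 0.2469
  Reduction = (1 - 0.2469) * 100 = 75.3%

75.3%


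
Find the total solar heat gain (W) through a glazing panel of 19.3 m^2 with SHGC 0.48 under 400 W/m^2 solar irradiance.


Solar heat gain: Q = Area * SHGC * Irradiance
  Q = 19.3 * 0.48 * 400 = 3705.6 W

3705.6 W


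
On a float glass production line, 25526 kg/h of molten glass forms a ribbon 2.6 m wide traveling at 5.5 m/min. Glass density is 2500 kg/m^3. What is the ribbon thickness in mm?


Ribbon cross-section from mass balance:
  Volume rate = throughput / density = 25526 / 2500 = 10.2104 m^3/h
  thickness = volume rate / (speed * 60 * width), i.e.
  thickness = throughput / (60 * speed * width * density) * 1000
  thickness = 25526 / (60 * 5.5 * 2.6 * 2500) * 1000 = 11.9 mm

11.9 mm


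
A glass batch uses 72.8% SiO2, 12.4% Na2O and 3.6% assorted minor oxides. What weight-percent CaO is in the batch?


Pieces sum to 100%:
  CaO = 100 - (SiO2 + Na2O + others)
  CaO = 100 - (72.8 + 12.4 + 3.6) = 11.2%

11.2%


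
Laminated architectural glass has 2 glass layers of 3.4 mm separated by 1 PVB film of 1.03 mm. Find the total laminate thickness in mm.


Total thickness = glass contribution + PVB contribution
  Glass: 2 * 3.4 = 6.8 mm
  PVB: 1 * 1.03 = 1.03 mm
  Total = 6.8 + 1.03 = 7.83 mm

7.83 mm


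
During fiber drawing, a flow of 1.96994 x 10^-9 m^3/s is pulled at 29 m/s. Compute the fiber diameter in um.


Cross-sectional area from continuity:
  A = Q / v = 1.96994 x 10^-9 / 29 = 6.792897 x 10^-11 m^2
Diameter from circular cross-section:
  d = sqrt(4A / pi) * 10^6 (m -> um)
  d = sqrt(4 * 6.792897 x 10^-11 / pi) * 10^6 = 9.3 um

9.3 um


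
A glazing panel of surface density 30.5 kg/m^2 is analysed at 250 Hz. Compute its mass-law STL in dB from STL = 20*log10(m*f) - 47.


Mass law: STL = 20 * log10(m * f) - 47
  m * f = 30.5 * 250 = 7625
  log10(7625) = 3.88224
  STL = 20 * 3.88224 - 47 = 77.6448 - 47 = 30.6 dB

30.6 dB


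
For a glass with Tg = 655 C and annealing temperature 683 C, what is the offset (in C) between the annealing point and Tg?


Offset = T_anneal - Tg:
  offset = 683 - 655 = 28 C

28 C


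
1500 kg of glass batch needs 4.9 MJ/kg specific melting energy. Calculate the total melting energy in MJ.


Total energy = mass * specific energy
  E = 1500 * 4.9 = 7350 MJ

7350 MJ


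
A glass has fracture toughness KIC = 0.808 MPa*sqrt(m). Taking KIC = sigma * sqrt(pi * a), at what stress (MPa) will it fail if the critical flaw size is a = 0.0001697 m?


Rearrange KIC = sigma * sqrt(pi * a):
  sigma = KIC / sqrt(pi * a)
  sqrt(pi * 0.0001697) = 0.02309
  sigma = 0.808 / 0.02309 = 34.99 MPa

34.99 MPa


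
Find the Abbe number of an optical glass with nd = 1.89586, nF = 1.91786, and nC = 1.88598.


Abbe number formula: Vd = (nd - 1) / (nF - nC)
  nd - 1 = 1.89586 - 1 = 0.89586
  nF - nC = 1.91786 - 1.88598 = 0.03188
  Vd = 0.89586 / 0.03188 = 28.1

28.1


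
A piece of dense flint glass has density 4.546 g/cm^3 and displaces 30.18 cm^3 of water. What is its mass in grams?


Rearrange rho = m / V:
  m = rho * V
  m = 4.546 * 30.18 = 137.198 g

137.198 g


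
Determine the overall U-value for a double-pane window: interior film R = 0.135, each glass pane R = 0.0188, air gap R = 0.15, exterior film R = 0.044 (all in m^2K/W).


Total thermal resistance (series):
  R_total = R_in + R_glass + R_air + R_glass + R_out
  R_total = 0.135 + 0.0188 + 0.15 + 0.0188 + 0.044 = 0.3666 m^2K/W
U-value = 1 / R_total = 1 / 0.3666 = 2.728 W/m^2K

2.728 W/m^2K


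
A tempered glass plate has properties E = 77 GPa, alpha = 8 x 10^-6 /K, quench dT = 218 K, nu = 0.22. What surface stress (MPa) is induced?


Tempering stress: sigma = E * alpha * dT / (1 - nu)
  E (MPa) = 77 * 1000 = 77000
  Numerator = 77000 * (8 x 10^-6) * 218 = 134.288
  Denominator = 1 - 0.22 = 0.78
  sigma = 134.288 / 0.78 = 172.2 MPa

172.2 MPa


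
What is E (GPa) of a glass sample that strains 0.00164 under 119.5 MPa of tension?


Young's modulus: E = stress / strain
  E = 119.5 MPa / 0.00164 = 72865.85 MPa
Convert to GPa: 72865.85 / 1000 = 72.87 GPa

72.87 GPa


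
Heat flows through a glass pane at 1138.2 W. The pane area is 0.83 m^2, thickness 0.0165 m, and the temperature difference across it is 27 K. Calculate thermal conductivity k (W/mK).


Fourier's law rearranged: k = Q * t / (A * dT)
  Numerator = 1138.2 * 0.0165 = 18.7803
  Denominator = 0.83 * 27 = 22.41
  k = 18.7803 / 22.41 = 0.838 W/mK

0.838 W/mK


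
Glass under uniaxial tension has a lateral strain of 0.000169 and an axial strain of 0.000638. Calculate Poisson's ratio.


Poisson's ratio: nu = lateral strain / axial strain
  nu = 0.000169 / 0.000638 = 0.2649

0.2649


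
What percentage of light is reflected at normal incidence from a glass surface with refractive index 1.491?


Fresnel reflectance at normal incidence:
  R = ((n - 1)/(n + 1))^2
  (n - 1)/(n + 1) = (1.491 - 1)/(1.491 + 1) = 0.19711
  R = 0.19711^2 = 0.0388524
  R(%) = 0.0388524 * 100 = 3.885%

3.885%


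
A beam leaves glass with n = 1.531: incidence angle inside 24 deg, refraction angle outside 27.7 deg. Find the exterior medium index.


Apply Snell's law: n1 * sin(theta1) = n2 * sin(theta2)
  n2 = n1 * sin(theta1) / sin(theta2)
  sin(24) = 0.406737
  sin(27.7) = 0.464842
  n2 = 1.531 * 0.406737 / 0.464842 = 1.3396

1.3396


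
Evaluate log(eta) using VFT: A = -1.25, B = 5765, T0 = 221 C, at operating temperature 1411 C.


VFT equation: log(eta) = A + B / (T - T0)
  T - T0 = 1411 - 221 = 1190
  B / (T - T0) = 5765 / 1190 = 4.845
  log(eta) = -1.25 + 4.845 = 3.595

3.595


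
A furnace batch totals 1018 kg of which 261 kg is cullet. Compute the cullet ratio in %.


Cullet ratio = (cullet mass / total batch mass) * 100
  Ratio = 261 / 1018 * 100 = 25.64%

25.64%


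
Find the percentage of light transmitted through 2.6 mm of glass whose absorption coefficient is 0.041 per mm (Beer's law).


Beer-Lambert law: T = exp(-alpha * thickness)
  exponent = -0.041 * 2.6 = -0.1066
  T = exp(-0.1066) = 0.8989
  Percentage = 0.8989 * 100 = 89.89%

89.89%


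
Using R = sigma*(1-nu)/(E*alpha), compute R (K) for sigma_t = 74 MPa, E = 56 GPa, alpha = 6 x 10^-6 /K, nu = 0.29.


Thermal shock resistance: R = sigma * (1 - nu) / (E * alpha)
  Numerator = 74 * (1 - 0.29) = 52.54
  Denominator = 56 * 1000 * (6 x 10^-6) = 0.336
  R = 52.54 / 0.336 = 156.4 K

156.4 K


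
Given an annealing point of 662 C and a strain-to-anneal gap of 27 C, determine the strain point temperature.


Strain point = annealing point - difference:
  T_strain = 662 - 27 = 635 C

635 C


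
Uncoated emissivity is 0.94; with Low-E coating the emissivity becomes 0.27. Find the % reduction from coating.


Percentage reduction = (1 - coated/uncoated) * 100
  Ratio = 0.27 / 0.94 = 0.2872
  Reduction = (1 - 0.2872) * 100 = 71.3%

71.3%


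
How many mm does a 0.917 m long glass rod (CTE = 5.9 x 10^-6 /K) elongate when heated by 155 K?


Thermal expansion formula: dL = alpha * L0 * dT
  dL = (5.9 x 10^-6) * 0.917 * 155 = 0.0008386 m
Convert to mm: 0.0008386 * 1000 = 0.8386 mm

0.8386 mm


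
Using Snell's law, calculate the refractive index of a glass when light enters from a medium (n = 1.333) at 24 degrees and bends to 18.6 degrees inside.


Apply Snell's law: n1 * sin(theta1) = n2 * sin(theta2)
  n2 = n1 * sin(theta1) / sin(theta2)
  sin(24) = 0.406737
  sin(18.6) = 0.318959
  n2 = 1.333 * 0.406737 / 0.318959 = 1.6998

1.6998


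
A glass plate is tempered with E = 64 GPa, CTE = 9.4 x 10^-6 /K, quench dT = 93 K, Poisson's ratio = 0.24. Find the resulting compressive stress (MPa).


Tempering stress: sigma = E * alpha * dT / (1 - nu)
  E (MPa) = 64 * 1000 = 64000
  Numerator = 64000 * (9.4 x 10^-6) * 93 = 55.9488
  Denominator = 1 - 0.24 = 0.76
  sigma = 55.9488 / 0.76 = 73.6 MPa

73.6 MPa


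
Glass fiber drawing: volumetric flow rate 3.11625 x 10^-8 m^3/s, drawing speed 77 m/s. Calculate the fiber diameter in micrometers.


Cross-sectional area from continuity:
  A = Q / v = 3.11625 x 10^-8 / 77 = 4.047078 x 10^-10 m^2
Diameter from circular cross-section:
  d = sqrt(4A / pi) * 10^6 (m -> um)
  d = sqrt(4 * 4.047078 x 10^-10 / pi) * 10^6 = 22.7 um

22.7 um


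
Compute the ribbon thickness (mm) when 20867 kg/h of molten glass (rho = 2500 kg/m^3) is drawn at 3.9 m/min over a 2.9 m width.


Ribbon cross-section from mass balance:
  Volume rate = throughput / density = 20867 / 2500 = 8.3468 m^3/h
  thickness = volume rate / (speed * 60 * width), i.e.
  thickness = throughput / (60 * speed * width * density) * 1000
  thickness = 20867 / (60 * 3.9 * 2.9 * 2500) * 1000 = 12.3 mm

12.3 mm


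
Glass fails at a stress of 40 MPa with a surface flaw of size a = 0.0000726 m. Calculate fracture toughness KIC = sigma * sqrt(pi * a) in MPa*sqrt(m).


Fracture toughness: KIC = sigma * sqrt(pi * a)
  pi * a = pi * 0.0000726 = 0.00022808
  sqrt(pi * a) = 0.015102
  KIC = 40 * 0.015102 = 0.604 MPa*sqrt(m)

0.604 MPa*sqrt(m)


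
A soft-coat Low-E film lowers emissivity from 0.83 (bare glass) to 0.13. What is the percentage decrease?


Percentage reduction = (1 - coated/uncoated) * 100
  Ratio = 0.13 / 0.83 = 0.1566
  Reduction = (1 - 0.1566) * 100 = 84.3%

84.3%


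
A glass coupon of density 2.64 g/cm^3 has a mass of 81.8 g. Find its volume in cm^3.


Rearrange rho = m / V:
  V = m / rho
  V = 81.8 / 2.64 = 30.985 cm^3

30.985 cm^3


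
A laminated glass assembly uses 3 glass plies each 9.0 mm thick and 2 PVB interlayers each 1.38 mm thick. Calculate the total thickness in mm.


Total thickness = glass contribution + PVB contribution
  Glass: 3 * 9.0 = 27.0 mm
  PVB: 2 * 1.38 = 2.76 mm
  Total = 27.0 + 2.76 = 29.76 mm

29.76 mm


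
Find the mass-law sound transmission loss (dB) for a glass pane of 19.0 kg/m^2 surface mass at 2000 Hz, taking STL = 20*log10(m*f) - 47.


Mass law: STL = 20 * log10(m * f) - 47
  m * f = 19.0 * 2000 = 38000
  log10(38000) = 4.57978
  STL = 20 * 4.57978 - 47 = 91.5956 - 47 = 44.6 dB

44.6 dB


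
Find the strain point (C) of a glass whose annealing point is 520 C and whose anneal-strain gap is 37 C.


Strain point = annealing point - difference:
  T_strain = 520 - 37 = 483 C

483 C


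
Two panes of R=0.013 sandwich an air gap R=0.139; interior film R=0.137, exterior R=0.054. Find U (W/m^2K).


Total thermal resistance (series):
  R_total = R_in + R_glass + R_air + R_glass + R_out
  R_total = 0.137 + 0.013 + 0.139 + 0.013 + 0.054 = 0.356 m^2K/W
U-value = 1 / R_total = 1 / 0.356 = 2.809 W/m^2K

2.809 W/m^2K


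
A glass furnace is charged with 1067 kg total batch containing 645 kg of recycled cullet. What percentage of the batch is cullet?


Cullet ratio = (cullet mass / total batch mass) * 100
  Ratio = 645 / 1067 * 100 = 60.45%

60.45%


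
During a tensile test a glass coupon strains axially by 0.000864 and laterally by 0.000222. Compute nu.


Poisson's ratio: nu = lateral strain / axial strain
  nu = 0.000222 / 0.000864 = 0.2569

0.2569


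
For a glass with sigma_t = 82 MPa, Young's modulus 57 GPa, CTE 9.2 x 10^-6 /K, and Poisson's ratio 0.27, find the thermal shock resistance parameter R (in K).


Thermal shock resistance: R = sigma * (1 - nu) / (E * alpha)
  Numerator = 82 * (1 - 0.27) = 59.86
  Denominator = 57 * 1000 * (9.2 x 10^-6) = 0.5244
  R = 59.86 / 0.5244 = 114.1 K

114.1 K


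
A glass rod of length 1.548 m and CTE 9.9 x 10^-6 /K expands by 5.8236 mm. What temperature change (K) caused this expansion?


Rearrange dL = alpha * L0 * dT for dT:
  dT = dL / (alpha * L0)
  dL (m) = 5.8236 / 1000 = 0.0058236
  dT = 0.0058236 / ((9.9 x 10^-6) * 1.548) = 380.0 K

380.0 K


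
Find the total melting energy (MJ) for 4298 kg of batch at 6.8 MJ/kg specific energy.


Total energy = mass * specific energy
  E = 4298 * 6.8 = 29226.4 MJ

29226.4 MJ


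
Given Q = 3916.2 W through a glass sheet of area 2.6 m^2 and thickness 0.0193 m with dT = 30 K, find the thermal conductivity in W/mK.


Fourier's law rearranged: k = Q * t / (A * dT)
  Numerator = 3916.2 * 0.0193 = 75.58266
  Denominator = 2.6 * 30 = 78.0
  k = 75.58266 / 78.0 = 0.969 W/mK

0.969 W/mK


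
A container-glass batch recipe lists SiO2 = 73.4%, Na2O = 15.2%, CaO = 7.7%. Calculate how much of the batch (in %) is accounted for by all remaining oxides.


Sum the three major oxides:
  SiO2 + Na2O + CaO = 73.4 + 15.2 + 7.7 = 96.3%
Subtract from 100%:
  Others = 100 - 96.3 = 3.7%

3.7%


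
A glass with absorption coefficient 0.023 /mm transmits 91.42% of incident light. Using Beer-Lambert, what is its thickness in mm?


Rearrange T = exp(-alpha * thickness):
  thickness = -ln(T) / alpha
  T = 91.42/100 = 0.9142
  ln(T) = -0.08971
  -ln(T) = 0.08971
  thickness = 0.08971 / 0.023 = 3.9 mm

3.9 mm


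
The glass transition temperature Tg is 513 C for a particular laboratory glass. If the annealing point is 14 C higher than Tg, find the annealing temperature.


The annealing temperature is Tg plus the offset:
  T_anneal = 513 + 14 = 527 C

527 C


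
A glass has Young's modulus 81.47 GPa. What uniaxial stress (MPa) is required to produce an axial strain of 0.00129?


Rearrange E = sigma / epsilon:
  sigma = E * epsilon
  E (MPa) = 81.47 * 1000 = 81470
  sigma = 81470 * 0.00129 = 105.1 MPa

105.1 MPa


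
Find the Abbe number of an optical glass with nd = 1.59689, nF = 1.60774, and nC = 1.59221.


Abbe number formula: Vd = (nd - 1) / (nF - nC)
  nd - 1 = 1.59689 - 1 = 0.59689
  nF - nC = 1.60774 - 1.59221 = 0.01553
  Vd = 0.59689 / 0.01553 = 38.43

38.43


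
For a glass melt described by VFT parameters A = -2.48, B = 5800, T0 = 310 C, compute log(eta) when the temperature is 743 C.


VFT equation: log(eta) = A + B / (T - T0)
  T - T0 = 743 - 310 = 433
  B / (T - T0) = 5800 / 433 = 13.395
  log(eta) = -2.48 + 13.395 = 10.915

10.915


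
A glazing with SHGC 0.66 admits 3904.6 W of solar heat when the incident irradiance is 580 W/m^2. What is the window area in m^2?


Rearrange Q = Area * SHGC * Irradiance:
  Area = Q / (SHGC * Irradiance)
  Area = 3904.6 / (0.66 * 580) = 10.2 m^2

10.2 m^2


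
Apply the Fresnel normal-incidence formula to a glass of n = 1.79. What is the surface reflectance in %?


Fresnel reflectance at normal incidence:
  R = ((n - 1)/(n + 1))^2
  (n - 1)/(n + 1) = (1.79 - 1)/(1.79 + 1) = 0.283154
  R = 0.283154^2 = 0.0801762
  R(%) = 0.0801762 * 100 = 8.018%

8.018%


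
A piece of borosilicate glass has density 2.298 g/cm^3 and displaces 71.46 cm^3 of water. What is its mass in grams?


Rearrange rho = m / V:
  m = rho * V
  m = 2.298 * 71.46 = 164.215 g

164.215 g


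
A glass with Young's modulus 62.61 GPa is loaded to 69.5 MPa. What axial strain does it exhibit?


Rearrange E = sigma / epsilon:
  epsilon = sigma / E
  E (MPa) = 62.61 * 1000 = 62610
  epsilon = 69.5 / 62610 = 0.00111

0.00111


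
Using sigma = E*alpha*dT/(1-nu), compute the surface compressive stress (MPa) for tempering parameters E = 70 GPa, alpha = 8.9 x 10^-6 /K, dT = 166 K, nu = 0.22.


Tempering stress: sigma = E * alpha * dT / (1 - nu)
  E (MPa) = 70 * 1000 = 70000
  Numerator = 70000 * (8.9 x 10^-6) * 166 = 103.418
  Denominator = 1 - 0.22 = 0.78
  sigma = 103.418 / 0.78 = 132.6 MPa

132.6 MPa


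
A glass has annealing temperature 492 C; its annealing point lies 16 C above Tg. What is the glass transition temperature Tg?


Rearrange T_anneal = Tg + offset for Tg:
  Tg = T_anneal - offset = 492 - 16 = 476 C

476 C


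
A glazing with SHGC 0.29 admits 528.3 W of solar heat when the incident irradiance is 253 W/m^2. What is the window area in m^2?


Rearrange Q = Area * SHGC * Irradiance:
  Area = Q / (SHGC * Irradiance)
  Area = 528.3 / (0.29 * 253) = 7.2 m^2

7.2 m^2


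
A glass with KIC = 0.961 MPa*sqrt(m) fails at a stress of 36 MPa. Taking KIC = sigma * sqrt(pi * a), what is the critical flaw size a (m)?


Rearrange KIC = sigma * sqrt(pi * a):
  sqrt(pi * a) = KIC / sigma
  sqrt(pi * a) = 0.961 / 36 = 0.026694
  a = (KIC / sigma)^2 / pi
  a = 0.026694^2 / pi = 0.0002268 m

0.0002268 m


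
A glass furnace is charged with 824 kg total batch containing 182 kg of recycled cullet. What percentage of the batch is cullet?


Cullet ratio = (cullet mass / total batch mass) * 100
  Ratio = 182 / 824 * 100 = 22.09%

22.09%


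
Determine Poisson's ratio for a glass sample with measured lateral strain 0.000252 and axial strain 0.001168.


Poisson's ratio: nu = lateral strain / axial strain
  nu = 0.000252 / 0.001168 = 0.2158

0.2158


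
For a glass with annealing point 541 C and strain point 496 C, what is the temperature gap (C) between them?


Gap = T_anneal - T_strain:
  gap = 541 - 496 = 45 C

45 C


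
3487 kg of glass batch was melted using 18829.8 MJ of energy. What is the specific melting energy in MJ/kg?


Rearrange E = m * s for s:
  s = E / m
  s = 18829.8 / 3487 = 5.4 MJ/kg

5.4 MJ/kg


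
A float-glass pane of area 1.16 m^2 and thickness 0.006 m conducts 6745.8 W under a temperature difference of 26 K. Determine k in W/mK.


Fourier's law rearranged: k = Q * t / (A * dT)
  Numerator = 6745.8 * 0.006 = 40.4748
  Denominator = 1.16 * 26 = 30.16
  k = 40.4748 / 30.16 = 1.342 W/mK

1.342 W/mK


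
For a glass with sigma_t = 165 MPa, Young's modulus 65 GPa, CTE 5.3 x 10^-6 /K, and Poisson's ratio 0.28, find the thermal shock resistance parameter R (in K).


Thermal shock resistance: R = sigma * (1 - nu) / (E * alpha)
  Numerator = 165 * (1 - 0.28) = 118.8
  Denominator = 65 * 1000 * (5.3 x 10^-6) = 0.3445
  R = 118.8 / 0.3445 = 344.8 K

344.8 K


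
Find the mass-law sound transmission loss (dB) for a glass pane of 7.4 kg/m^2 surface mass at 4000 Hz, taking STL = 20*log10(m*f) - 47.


Mass law: STL = 20 * log10(m * f) - 47
  m * f = 7.4 * 4000 = 29600
  log10(29600) = 4.47129
  STL = 20 * 4.47129 - 47 = 89.4258 - 47 = 42.4 dB

42.4 dB


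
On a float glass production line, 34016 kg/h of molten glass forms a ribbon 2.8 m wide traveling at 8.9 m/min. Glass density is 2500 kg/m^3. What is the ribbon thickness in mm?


Ribbon cross-section from mass balance:
  Volume rate = throughput / density = 34016 / 2500 = 13.6064 m^3/h
  thickness = volume rate / (speed * 60 * width), i.e.
  thickness = throughput / (60 * speed * width * density) * 1000
  thickness = 34016 / (60 * 8.9 * 2.8 * 2500) * 1000 = 9.1 mm

9.1 mm


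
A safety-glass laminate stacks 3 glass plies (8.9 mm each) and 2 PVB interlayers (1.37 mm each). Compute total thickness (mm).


Total thickness = glass contribution + PVB contribution
  Glass: 3 * 8.9 = 26.7 mm
  PVB: 2 * 1.37 = 2.74 mm
  Total = 26.7 + 2.74 = 29.44 mm

29.44 mm


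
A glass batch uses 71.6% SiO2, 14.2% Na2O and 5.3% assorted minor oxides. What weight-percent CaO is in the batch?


Pieces sum to 100%:
  CaO = 100 - (SiO2 + Na2O + others)
  CaO = 100 - (71.6 + 14.2 + 5.3) = 8.9%

8.9%


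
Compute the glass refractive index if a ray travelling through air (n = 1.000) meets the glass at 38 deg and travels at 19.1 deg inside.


Apply Snell's law: n1 * sin(theta1) = n2 * sin(theta2)
  n2 = n1 * sin(theta1) / sin(theta2)
  sin(38) = 0.615661
  sin(19.1) = 0.327218
  n2 = 1.000 * 0.615661 / 0.327218 = 1.8815

1.8815


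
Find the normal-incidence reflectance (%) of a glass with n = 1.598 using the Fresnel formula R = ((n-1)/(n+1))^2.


Fresnel reflectance at normal incidence:
  R = ((n - 1)/(n + 1))^2
  (n - 1)/(n + 1) = (1.598 - 1)/(1.598 + 1) = 0.230177
  R = 0.230177^2 = 0.0529815
  R(%) = 0.0529815 * 100 = 5.298%

5.298%


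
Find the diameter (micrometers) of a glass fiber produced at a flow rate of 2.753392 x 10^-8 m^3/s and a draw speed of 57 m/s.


Cross-sectional area from continuity:
  A = Q / v = 2.753392 x 10^-8 / 57 = 4.830512 x 10^-10 m^2
Diameter from circular cross-section:
  d = sqrt(4A / pi) * 10^6 (m -> um)
  d = sqrt(4 * 4.830512 x 10^-10 / pi) * 10^6 = 24.8 um

24.8 um


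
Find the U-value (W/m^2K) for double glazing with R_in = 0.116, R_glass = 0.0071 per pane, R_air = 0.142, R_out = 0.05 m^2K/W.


Total thermal resistance (series):
  R_total = R_in + R_glass + R_air + R_glass + R_out
  R_total = 0.116 + 0.0071 + 0.142 + 0.0071 + 0.05 = 0.3222 m^2K/W
U-value = 1 / R_total = 1 / 0.3222 = 3.104 W/m^2K

3.104 W/m^2K


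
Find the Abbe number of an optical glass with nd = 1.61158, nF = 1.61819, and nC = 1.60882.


Abbe number formula: Vd = (nd - 1) / (nF - nC)
  nd - 1 = 1.61158 - 1 = 0.61158
  nF - nC = 1.61819 - 1.60882 = 0.00937
  Vd = 0.61158 / 0.00937 = 65.27

65.27


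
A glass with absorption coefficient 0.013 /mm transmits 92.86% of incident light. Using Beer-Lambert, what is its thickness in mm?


Rearrange T = exp(-alpha * thickness):
  thickness = -ln(T) / alpha
  T = 92.86/100 = 0.9286
  ln(T) = -0.07408
  -ln(T) = 0.07408
  thickness = 0.07408 / 0.013 = 5.7 mm

5.7 mm


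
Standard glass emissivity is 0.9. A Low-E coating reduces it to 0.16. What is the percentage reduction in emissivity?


Percentage reduction = (1 - coated/uncoated) * 100
  Ratio = 0.16 / 0.9 = 0.1778
  Reduction = (1 - 0.1778) * 100 = 82.2%

82.2%


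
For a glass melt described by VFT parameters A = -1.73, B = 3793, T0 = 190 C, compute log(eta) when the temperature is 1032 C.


VFT equation: log(eta) = A + B / (T - T0)
  T - T0 = 1032 - 190 = 842
  B / (T - T0) = 3793 / 842 = 4.505
  log(eta) = -1.73 + 4.505 = 2.775

2.775


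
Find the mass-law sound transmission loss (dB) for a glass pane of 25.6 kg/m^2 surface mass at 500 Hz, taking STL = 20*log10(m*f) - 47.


Mass law: STL = 20 * log10(m * f) - 47
  m * f = 25.6 * 500 = 12800
  log10(12800) = 4.10721
  STL = 20 * 4.10721 - 47 = 82.1442 - 47 = 35.1 dB

35.1 dB


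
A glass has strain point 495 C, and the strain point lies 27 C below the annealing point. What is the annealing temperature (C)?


T_anneal = T_strain + gap:
  T_anneal = 495 + 27 = 522 C

522 C


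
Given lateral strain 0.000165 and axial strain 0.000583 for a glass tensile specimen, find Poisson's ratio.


Poisson's ratio: nu = lateral strain / axial strain
  nu = 0.000165 / 0.000583 = 0.283

0.283


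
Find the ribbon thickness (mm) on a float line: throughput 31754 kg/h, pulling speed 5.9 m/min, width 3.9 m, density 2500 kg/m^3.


Ribbon cross-section from mass balance:
  Volume rate = throughput / density = 31754 / 2500 = 12.7016 m^3/h
  thickness = volume rate / (speed * 60 * width), i.e.
  thickness = throughput / (60 * speed * width * density) * 1000
  thickness = 31754 / (60 * 5.9 * 3.9 * 2500) * 1000 = 9.2 mm

9.2 mm


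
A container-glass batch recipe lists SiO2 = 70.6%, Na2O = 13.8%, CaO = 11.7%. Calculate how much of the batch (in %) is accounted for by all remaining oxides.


Sum the three major oxides:
  SiO2 + Na2O + CaO = 70.6 + 13.8 + 11.7 = 96.1%
Subtract from 100%:
  Others = 100 - 96.1 = 3.9%

3.9%


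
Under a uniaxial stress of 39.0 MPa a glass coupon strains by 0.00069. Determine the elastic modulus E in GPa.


Young's modulus: E = stress / strain
  E = 39.0 MPa / 0.00069 = 56521.74 MPa
Convert to GPa: 56521.74 / 1000 = 56.52 GPa

56.52 GPa


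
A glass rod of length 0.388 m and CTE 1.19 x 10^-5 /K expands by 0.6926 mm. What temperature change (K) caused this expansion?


Rearrange dL = alpha * L0 * dT for dT:
  dT = dL / (alpha * L0)
  dL (m) = 0.6926 / 1000 = 0.0006926
  dT = 0.0006926 / ((1.19 x 10^-5) * 0.388) = 150.0 K

150.0 K


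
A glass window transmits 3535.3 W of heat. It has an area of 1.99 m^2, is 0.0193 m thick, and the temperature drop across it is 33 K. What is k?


Fourier's law rearranged: k = Q * t / (A * dT)
  Numerator = 3535.3 * 0.0193 = 68.23129
  Denominator = 1.99 * 33 = 65.67
  k = 68.23129 / 65.67 = 1.039 W/mK

1.039 W/mK


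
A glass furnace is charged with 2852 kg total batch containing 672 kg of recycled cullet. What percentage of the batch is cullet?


Cullet ratio = (cullet mass / total batch mass) * 100
  Ratio = 672 / 2852 * 100 = 23.56%

23.56%


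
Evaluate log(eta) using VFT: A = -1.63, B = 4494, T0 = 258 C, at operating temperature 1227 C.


VFT equation: log(eta) = A + B / (T - T0)
  T - T0 = 1227 - 258 = 969
  B / (T - T0) = 4494 / 969 = 4.638
  log(eta) = -1.63 + 4.638 = 3.008

3.008


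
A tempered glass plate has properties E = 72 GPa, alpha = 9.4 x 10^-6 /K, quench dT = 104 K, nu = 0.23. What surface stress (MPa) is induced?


Tempering stress: sigma = E * alpha * dT / (1 - nu)
  E (MPa) = 72 * 1000 = 72000
  Numerator = 72000 * (9.4 x 10^-6) * 104 = 70.3872
  Denominator = 1 - 0.23 = 0.77
  sigma = 70.3872 / 0.77 = 91.4 MPa

91.4 MPa


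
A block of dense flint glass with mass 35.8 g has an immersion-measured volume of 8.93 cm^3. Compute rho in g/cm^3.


Use the definition of density:
  rho = mass / volume
  rho = 35.8 / 8.93 = 4.009 g/cm^3

4.009 g/cm^3


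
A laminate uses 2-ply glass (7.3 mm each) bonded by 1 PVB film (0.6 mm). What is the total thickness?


Total thickness = glass contribution + PVB contribution
  Glass: 2 * 7.3 = 14.6 mm
  PVB: 1 * 0.6 = 0.6 mm
  Total = 14.6 + 0.6 = 15.2 mm

15.2 mm


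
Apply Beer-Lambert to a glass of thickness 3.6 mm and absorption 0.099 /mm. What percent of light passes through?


Beer-Lambert law: T = exp(-alpha * thickness)
  exponent = -0.099 * 3.6 = -0.3564
  T = exp(-0.3564) = 0.7002
  Percentage = 0.7002 * 100 = 70.02%

70.02%


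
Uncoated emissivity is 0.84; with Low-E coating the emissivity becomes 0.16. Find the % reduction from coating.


Percentage reduction = (1 - coated/uncoated) * 100
  Ratio = 0.16 / 0.84 = 0.1905
  Reduction = (1 - 0.1905) * 100 = 81.0%

81.0%


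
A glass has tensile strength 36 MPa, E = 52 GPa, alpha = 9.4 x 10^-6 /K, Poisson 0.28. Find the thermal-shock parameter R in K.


Thermal shock resistance: R = sigma * (1 - nu) / (E * alpha)
  Numerator = 36 * (1 - 0.28) = 25.92
  Denominator = 52 * 1000 * (9.4 x 10^-6) = 0.4888
  R = 25.92 / 0.4888 = 53.0 K

53.0 K


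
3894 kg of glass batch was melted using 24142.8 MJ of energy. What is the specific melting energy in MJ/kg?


Rearrange E = m * s for s:
  s = E / m
  s = 24142.8 / 3894 = 6.2 MJ/kg

6.2 MJ/kg


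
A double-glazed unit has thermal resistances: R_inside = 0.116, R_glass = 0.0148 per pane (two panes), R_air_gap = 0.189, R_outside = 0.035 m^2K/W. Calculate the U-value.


Total thermal resistance (series):
  R_total = R_in + R_glass + R_air + R_glass + R_out
  R_total = 0.116 + 0.0148 + 0.189 + 0.0148 + 0.035 = 0.3696 m^2K/W
U-value = 1 / R_total = 1 / 0.3696 = 2.706 W/m^2K

2.706 W/m^2K


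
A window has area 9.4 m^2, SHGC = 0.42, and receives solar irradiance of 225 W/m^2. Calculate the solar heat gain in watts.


Solar heat gain: Q = Area * SHGC * Irradiance
  Q = 9.4 * 0.42 * 225 = 888.3 W

888.3 W


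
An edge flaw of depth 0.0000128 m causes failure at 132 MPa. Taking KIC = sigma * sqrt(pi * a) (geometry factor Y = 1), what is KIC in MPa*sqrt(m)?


Fracture toughness: KIC = sigma * sqrt(pi * a)
  pi * a = pi * 0.0000128 = 0.000040212
  sqrt(pi * a) = 0.006341
  KIC = 132 * 0.006341 = 0.837 MPa*sqrt(m)

0.837 MPa*sqrt(m)


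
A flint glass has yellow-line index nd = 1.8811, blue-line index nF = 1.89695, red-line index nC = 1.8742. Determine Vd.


Abbe number formula: Vd = (nd - 1) / (nF - nC)
  nd - 1 = 1.8811 - 1 = 0.8811
  nF - nC = 1.89695 - 1.8742 = 0.02275
  Vd = 0.8811 / 0.02275 = 38.73

38.73


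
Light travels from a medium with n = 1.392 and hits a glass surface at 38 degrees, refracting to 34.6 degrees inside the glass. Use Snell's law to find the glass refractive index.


Apply Snell's law: n1 * sin(theta1) = n2 * sin(theta2)
  n2 = n1 * sin(theta1) / sin(theta2)
  sin(38) = 0.615661
  sin(34.6) = 0.567844
  n2 = 1.392 * 0.615661 / 0.567844 = 1.5092

1.5092


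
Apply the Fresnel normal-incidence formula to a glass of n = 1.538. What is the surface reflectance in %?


Fresnel reflectance at normal incidence:
  R = ((n - 1)/(n + 1))^2
  (n - 1)/(n + 1) = (1.538 - 1)/(1.538 + 1) = 0.211978
  R = 0.211978^2 = 0.0449347
  R(%) = 0.0449347 * 100 = 4.493%

4.493%


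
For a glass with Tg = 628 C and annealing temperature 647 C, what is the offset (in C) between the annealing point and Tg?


Offset = T_anneal - Tg:
  offset = 647 - 628 = 19 C

19 C


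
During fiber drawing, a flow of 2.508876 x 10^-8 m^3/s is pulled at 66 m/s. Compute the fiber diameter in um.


Cross-sectional area from continuity:
  A = Q / v = 2.508876 x 10^-8 / 66 = 3.801327 x 10^-10 m^2
Diameter from circular cross-section:
  d = sqrt(4A / pi) * 10^6 (m -> um)
  d = sqrt(4 * 3.801327 x 10^-10 / pi) * 10^6 = 22.0 um

22.0 um


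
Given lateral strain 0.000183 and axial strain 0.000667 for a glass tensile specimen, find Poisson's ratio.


Poisson's ratio: nu = lateral strain / axial strain
  nu = 0.000183 / 0.000667 = 0.2744

0.2744


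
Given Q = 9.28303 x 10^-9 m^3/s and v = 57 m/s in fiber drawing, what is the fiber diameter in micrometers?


Cross-sectional area from continuity:
  A = Q / v = 9.28303 x 10^-9 / 57 = 1.628602 x 10^-10 m^2
Diameter from circular cross-section:
  d = sqrt(4A / pi) * 10^6 (m -> um)
  d = sqrt(4 * 1.628602 x 10^-10 / pi) * 10^6 = 14.4 um

14.4 um


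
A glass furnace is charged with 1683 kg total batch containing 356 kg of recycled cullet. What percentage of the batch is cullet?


Cullet ratio = (cullet mass / total batch mass) * 100
  Ratio = 356 / 1683 * 100 = 21.15%

21.15%


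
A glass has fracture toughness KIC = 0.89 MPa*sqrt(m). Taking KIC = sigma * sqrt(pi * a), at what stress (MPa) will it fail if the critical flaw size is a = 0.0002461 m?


Rearrange KIC = sigma * sqrt(pi * a):
  sigma = KIC / sqrt(pi * a)
  sqrt(pi * 0.0002461) = 0.027806
  sigma = 0.89 / 0.027806 = 32.01 MPa

32.01 MPa
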